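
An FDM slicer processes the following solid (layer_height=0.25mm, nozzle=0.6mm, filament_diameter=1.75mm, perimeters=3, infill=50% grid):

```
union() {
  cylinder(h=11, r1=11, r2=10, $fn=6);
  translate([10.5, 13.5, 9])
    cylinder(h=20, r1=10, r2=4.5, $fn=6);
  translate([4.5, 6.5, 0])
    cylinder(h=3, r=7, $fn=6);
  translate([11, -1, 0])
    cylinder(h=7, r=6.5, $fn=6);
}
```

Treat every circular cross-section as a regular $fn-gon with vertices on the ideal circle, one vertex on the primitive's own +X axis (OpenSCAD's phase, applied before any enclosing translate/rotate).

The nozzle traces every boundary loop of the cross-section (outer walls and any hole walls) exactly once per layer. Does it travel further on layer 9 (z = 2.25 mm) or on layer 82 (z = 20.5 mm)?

layer 9 (z = 2.25 mm)

Layer 9 (z = 2.25): the cone contributes a regular 6-gon of circumradius 10.795 (interpolated between r1=11 and r2=10 at t=0.205) (perimeter = 2·6·10.795·sin(180°/6) = 64.77 mm); the cone at (10.5, 13.5) does not reach this height (z outside [9, 29]); the r=7 cylinder at (4.5, 6.5) contributes a regular 6-gon of circumradius 7 (perimeter = 2·6·7.000·sin(180°/6) = 42.00 mm); the cylinder at (11, -1): section is a regular 6-gon, circumradius r=6.5 (perimeter = 2·6·6.500·sin(180°/6) = 39.00 mm); Combining (union): the regions partially overlap (shared area 113.81 mm²), so the edge portions inside another operand are dropped and the merged outline is re-measured after clipping — boundary = 84.83 mm. So its perimeter = 84.83 mm. Layer 82 (z = 20.5): the cone is not intersected at this z (z outside [0, 11]); the cone at (10.5, 13.5): at t=0.575 of its height the radius interpolates to r₁+(r₂−r₁)t = 6.838, giving a regular 6-gon of that circumradius (perimeter = 2·6·6.838·sin(180°/6) = 41.02 mm); the cylinder at (4.5, 6.5) is not intersected at this z (z outside [0, 3]); the cylinder at (11, -1) is not intersected at this z (z outside [0, 7]); Taking the union: only the cone at (10.5, 13.5) is present, so the union is just that shape — boundary = 41.03 mm. So its perimeter = 41.03 mm. Layer 9 is larger (84.83 vs 41.03 mm).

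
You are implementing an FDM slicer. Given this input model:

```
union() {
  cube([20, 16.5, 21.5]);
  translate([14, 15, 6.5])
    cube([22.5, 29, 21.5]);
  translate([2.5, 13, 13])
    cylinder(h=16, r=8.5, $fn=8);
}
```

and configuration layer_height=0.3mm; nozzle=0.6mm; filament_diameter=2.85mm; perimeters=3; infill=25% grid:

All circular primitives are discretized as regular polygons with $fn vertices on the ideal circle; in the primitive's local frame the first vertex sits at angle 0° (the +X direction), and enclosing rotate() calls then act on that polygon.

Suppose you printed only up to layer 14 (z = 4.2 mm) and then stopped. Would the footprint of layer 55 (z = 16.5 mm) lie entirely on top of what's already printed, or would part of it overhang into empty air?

Compare the two slices. At z = 4.2: the cube is present — its section is the full 20×16.5 rectangle (area 330.00 mm²); the cube at (14, 15) does not reach this height (z outside [6.5, 28]); the cylinder at (2.5, 13) is absent (z outside [13, 29]); Combining (union): only the 20×16.5 cube is present, so the union is just that shape — area = 330.00 mm². At z = 16.5: the cube is present — its section is the full 20×16.5 rectangle (area 330.00 mm²); the cube at (14, 15) is present — its section is the full 22.5×29 rectangle (area 652.50 mm²); the r=8.5 cylinder at (2.5, 13) contributes a regular 8-gon of circumradius 8.5 (area = (8/2)·8.500²·sin(360°/8) = 204.35 mm²); Combining (union): the regions partially overlap — summed areas 1186.85 mm² minus the doubly-counted overlap 116.01 mm² gives 1070.85 mm² — area = 1070.85 mm². Checking containment: at z = 16.5 the cross-section extends beyond the z = 4.2 cross-section by about 740.85 mm².

part overhangs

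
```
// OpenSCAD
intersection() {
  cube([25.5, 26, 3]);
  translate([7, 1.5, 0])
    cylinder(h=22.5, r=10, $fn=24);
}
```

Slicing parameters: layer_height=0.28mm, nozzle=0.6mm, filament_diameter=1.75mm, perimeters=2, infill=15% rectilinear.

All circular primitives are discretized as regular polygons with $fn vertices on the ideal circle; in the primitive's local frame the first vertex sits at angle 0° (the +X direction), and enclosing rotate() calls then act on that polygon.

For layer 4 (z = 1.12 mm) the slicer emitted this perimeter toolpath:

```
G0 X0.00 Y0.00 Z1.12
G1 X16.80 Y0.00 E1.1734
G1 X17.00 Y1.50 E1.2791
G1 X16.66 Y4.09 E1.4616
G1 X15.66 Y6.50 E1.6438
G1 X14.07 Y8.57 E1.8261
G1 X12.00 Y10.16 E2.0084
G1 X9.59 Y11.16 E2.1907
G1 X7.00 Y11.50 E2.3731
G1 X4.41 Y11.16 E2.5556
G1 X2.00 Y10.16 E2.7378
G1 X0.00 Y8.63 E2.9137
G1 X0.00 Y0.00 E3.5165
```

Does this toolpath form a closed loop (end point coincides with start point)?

Start point (G0): (0.00, 0.00). End point (last G1): the path returns to the start — closed.

yes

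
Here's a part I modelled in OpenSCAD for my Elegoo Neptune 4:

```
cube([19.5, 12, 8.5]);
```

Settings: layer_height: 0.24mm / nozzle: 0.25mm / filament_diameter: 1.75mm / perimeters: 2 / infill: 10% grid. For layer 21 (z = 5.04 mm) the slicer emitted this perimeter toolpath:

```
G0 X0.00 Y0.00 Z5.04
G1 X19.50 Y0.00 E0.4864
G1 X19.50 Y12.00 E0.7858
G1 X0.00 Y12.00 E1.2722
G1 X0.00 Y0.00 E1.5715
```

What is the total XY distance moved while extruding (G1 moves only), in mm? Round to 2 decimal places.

63.00 mm

Sum the Euclidean lengths of each G1 segment: total = 63.00 mm.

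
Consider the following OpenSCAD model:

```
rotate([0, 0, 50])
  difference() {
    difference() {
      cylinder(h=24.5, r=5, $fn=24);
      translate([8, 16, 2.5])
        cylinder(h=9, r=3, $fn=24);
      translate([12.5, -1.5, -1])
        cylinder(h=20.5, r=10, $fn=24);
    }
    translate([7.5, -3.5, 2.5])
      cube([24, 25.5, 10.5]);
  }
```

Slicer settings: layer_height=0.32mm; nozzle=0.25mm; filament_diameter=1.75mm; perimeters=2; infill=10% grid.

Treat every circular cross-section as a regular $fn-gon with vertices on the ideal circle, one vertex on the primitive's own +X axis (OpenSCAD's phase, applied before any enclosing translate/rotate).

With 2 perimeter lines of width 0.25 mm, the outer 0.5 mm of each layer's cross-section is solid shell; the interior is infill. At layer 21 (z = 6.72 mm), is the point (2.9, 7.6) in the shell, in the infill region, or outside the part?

At z = 6.72 mm: the r=5 cylinder gives a regular 24-gon of circumradius 5 (constant along its height); the r=3 cylinder at (8, 16) gives a regular 24-gon of circumradius 3 (constant along its height); the r=10 cylinder at (12.5, -1.5) contributes a regular 24-gon of circumradius 10; Taking the first minus the rest: starting from the r=5 cylinder, the r=3 cylinder at (8, 16) misses the remaining region (no effect); the r=10 cylinder at (12.5, -1.5) partially overlaps it — only the 11.69 mm² overlap (of its 310.58 mm²) is removed, clipping the outline — 1 connected region; the cube at (7.5, -3.5) (footprint 24×25.5) is included at this height; Subtracting the remaining from the first: starting from that combined region, the 24×25.5 cube at (7.5, -3.5) misses the remaining region (no effect) — 1 connected region; (rotated 50° about Z; rotation is an isometry so areas/perimeters/island counts are preserved). Overall, the cross-section is a single solid region. Undo the 50° rotation: the query point maps to (7.686, 2.664) in the un-rotated model frame. The nearest boundary edge runs (3.54, 3.54)→(3.74, 3.27); distance from the point to it = 3.99 mm. The point is not inside any of the regions above, so it lies outside the cross-section (3.99 mm from the nearest boundary).

outside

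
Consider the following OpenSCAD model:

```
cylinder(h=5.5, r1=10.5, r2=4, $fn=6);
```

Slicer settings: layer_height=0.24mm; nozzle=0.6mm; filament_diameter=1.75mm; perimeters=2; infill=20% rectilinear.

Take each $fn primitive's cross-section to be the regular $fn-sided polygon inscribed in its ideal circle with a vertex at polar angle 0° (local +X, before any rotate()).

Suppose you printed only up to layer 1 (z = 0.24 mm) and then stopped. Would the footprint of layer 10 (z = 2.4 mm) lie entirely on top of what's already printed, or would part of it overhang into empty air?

Compare the two slices. At z = 0.24: the cone (r1=10.5→r2=4) has section circumradius 10.216 here — a regular 6-gon (area = (6/2)·10.216²·sin(360°/6) = 271.17 mm²). At z = 2.4: the cone (r1=10.5→r2=4) has section circumradius 7.664 here — a regular 6-gon (area = (6/2)·7.664²·sin(360°/6) = 152.59 mm²). Checking containment: the cross-section at z = 2.4 is a subset of the cross-section at z = 0.24.

entirely on top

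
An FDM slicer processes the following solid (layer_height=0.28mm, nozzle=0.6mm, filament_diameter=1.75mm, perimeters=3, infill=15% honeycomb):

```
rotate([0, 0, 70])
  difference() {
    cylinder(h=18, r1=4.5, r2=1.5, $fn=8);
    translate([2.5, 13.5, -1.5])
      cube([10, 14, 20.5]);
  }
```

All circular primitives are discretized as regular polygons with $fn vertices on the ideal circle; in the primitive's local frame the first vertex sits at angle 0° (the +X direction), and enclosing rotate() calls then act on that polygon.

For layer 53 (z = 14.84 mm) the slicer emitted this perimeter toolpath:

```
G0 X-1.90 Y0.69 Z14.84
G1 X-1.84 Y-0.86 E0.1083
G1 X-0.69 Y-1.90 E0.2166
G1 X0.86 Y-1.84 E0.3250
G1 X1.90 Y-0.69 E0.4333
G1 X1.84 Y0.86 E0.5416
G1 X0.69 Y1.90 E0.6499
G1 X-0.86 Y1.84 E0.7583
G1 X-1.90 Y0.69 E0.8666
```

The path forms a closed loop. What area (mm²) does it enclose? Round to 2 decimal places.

Apply the shoelace formula to the sequence of (X, Y) vertices; enclosed area = 11.61 mm².

11.61 mm²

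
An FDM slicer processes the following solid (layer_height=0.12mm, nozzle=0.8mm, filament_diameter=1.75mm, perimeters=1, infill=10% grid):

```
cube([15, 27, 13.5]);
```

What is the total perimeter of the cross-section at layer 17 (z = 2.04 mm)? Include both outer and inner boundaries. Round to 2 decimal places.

At z = 2.04 mm: the 15×27 cube contributes its full rectangle (perimeter 84.00 mm). Overall, the cross-section is a single solid region. Total boundary length (outer) = 84.00 mm.

84.00 mm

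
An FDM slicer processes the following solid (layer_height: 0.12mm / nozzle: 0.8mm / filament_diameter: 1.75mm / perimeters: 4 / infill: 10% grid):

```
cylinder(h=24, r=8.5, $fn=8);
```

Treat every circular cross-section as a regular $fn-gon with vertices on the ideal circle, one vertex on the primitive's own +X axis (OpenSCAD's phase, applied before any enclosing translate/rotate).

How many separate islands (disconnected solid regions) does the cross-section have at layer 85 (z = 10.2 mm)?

At z = 10.2 mm: the r=8.5 cylinder gives a regular 8-gon of circumradius 8.5 (constant along its height). Overall, the cross-section is a single solid region. Island count = 1.

1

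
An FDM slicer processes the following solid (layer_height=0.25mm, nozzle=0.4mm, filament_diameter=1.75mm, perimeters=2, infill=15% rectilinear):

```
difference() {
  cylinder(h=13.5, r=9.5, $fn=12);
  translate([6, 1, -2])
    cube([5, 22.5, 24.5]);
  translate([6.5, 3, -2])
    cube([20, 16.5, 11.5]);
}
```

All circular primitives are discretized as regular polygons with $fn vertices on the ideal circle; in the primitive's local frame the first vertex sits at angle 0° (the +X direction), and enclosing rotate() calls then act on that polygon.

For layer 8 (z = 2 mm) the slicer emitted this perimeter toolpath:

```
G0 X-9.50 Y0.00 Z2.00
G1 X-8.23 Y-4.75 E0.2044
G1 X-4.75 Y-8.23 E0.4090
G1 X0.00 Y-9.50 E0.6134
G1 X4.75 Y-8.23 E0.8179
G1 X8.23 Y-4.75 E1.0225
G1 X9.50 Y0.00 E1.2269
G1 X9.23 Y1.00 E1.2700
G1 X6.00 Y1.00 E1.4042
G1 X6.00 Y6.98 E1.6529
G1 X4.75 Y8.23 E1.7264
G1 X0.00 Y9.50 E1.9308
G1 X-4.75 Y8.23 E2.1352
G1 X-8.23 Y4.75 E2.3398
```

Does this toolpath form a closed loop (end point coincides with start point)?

Start point (G0): (-9.50, 0.00). End point (last G1): the path does not return to the start — open.

no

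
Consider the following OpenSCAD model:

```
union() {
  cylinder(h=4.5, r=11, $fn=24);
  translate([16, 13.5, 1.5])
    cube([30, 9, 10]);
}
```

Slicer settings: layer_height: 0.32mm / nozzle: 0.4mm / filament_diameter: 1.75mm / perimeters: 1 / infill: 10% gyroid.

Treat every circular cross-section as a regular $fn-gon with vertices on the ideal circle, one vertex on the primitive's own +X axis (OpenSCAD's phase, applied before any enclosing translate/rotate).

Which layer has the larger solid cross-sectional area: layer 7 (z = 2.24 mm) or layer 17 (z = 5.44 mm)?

Layer 7 (z = 2.24): the r=11 cylinder gives a regular 24-gon of circumradius 11 (constant along its height) (area = (24/2)·11.000²·sin(360°/24) = 375.81 mm²); the cube at (16, 13.5) is present — its section is the full 30×9 rectangle (area 270.00 mm²); Combining (union): the 2 present regions are separate (no shared area or edge), so areas and boundary lengths simply add and each stays a separate island — area = 645.81 mm². So its area = 645.81 mm². Layer 17 (z = 5.44): the cylinder is absent (z outside [0, 4.5]); the cube at (16, 13.5) (footprint 30×9) is included at this height (area 270.00 mm²); Taking the union: only the 30×9 cube at (16, 13.5) is present, so the union is just that shape — area = 270.00 mm². So its area = 270.00 mm². Layer 7 is larger (645.81 vs 270.00 mm²).

layer 7 (z = 2.24 mm)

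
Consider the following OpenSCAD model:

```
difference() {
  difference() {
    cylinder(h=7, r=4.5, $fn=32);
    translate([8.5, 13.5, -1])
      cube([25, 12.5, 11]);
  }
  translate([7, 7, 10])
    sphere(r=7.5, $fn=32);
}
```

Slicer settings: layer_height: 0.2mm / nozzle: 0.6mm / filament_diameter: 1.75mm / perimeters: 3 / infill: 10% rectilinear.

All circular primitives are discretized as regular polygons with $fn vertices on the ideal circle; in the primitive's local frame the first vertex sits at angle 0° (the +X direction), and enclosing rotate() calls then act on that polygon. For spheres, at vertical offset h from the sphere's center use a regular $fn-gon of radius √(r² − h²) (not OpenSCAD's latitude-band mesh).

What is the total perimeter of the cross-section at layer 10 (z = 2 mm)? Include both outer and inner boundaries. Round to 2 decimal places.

At z = 2 mm: the r=4.5 cylinder gives a regular 32-gon of circumradius 4.5 (constant along its height) (perimeter = 2·32·4.500·sin(180°/32) = 28.23 mm); the cube at (8.5, 13.5) is present — its section is the full 25×12.5 rectangle (perimeter 75.00 mm); Subtracting the remaining from the first: starting from the r=4.5 cylinder, the 25×12.5 cube at (8.5, 13.5) misses the remaining region (no effect) — boundary = 28.23 mm; the sphere at (7, 7) is absent (|z−center|=8.000 > r=7.5); Subtracting the remaining from the first: none of the subtracted shapes is present at this height, so the result so far is unchanged — boundary = 28.23 mm. Overall, the cross-section is a single solid region. Total boundary length (outer) = 28.23 mm.

28.23 mm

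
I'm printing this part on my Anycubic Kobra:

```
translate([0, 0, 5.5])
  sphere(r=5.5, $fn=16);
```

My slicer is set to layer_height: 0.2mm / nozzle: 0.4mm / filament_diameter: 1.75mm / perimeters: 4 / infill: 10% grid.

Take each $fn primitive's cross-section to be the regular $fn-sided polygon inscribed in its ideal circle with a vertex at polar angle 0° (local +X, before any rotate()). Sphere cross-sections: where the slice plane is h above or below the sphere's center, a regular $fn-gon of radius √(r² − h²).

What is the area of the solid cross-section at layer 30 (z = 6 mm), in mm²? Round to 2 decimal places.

At z = 6 mm: the sphere: section is a regular 16-gon, circumradius = √(r²−h²) = √(5.5²−0.5²) = 5.477 (area = (16/2)·5.477²·sin(360°/16) = 91.84 mm²). Overall, the cross-section is a single solid region. Net area = 91.84 mm².

91.84 mm²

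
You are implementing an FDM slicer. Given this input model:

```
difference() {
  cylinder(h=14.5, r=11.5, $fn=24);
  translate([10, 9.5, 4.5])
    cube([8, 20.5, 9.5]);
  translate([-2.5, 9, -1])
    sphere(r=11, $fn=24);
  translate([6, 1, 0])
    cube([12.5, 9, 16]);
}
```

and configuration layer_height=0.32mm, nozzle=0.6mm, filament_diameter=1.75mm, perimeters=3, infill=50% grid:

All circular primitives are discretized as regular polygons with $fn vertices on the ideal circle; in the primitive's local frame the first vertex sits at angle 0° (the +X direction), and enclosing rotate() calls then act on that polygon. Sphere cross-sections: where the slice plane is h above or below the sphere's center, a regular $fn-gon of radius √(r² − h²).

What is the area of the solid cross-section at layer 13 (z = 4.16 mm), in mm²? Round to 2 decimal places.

225.19 mm²

At z = 4.16 mm: the cylinder: section is a regular 24-gon, circumradius r=11.5 (area = (24/2)·11.500²·sin(360°/24) = 410.75 mm²); the cube at (10, 9.5) is absent (z outside [4.5, 14]); the sphere at (-2.5, 9): section is a regular 24-gon, circumradius = √(r²−h²) = √(11²−5.16²) = 9.715 (area = (24/2)·9.715²·sin(360°/24) = 293.11 mm²); the 12.5×9 cube at (6, 1) contributes its full rectangle (area 112.50 mm²); Subtracting the remaining from the first: starting from the r=11.5 cylinder (410.75 mm²), the r=11 sphere at (-2.5, 9) partially overlaps it — only the 157.58 mm² overlap (of its 293.11 mm²) is removed, clipping the outline; the 12.5×9 cube at (6, 1) partially overlaps it — only the 27.98 mm² overlap (of its 112.50 mm²) is removed, clipping the outline — area = 225.19 mm². Overall, the cross-section is a single solid region. Net area = 225.19 mm².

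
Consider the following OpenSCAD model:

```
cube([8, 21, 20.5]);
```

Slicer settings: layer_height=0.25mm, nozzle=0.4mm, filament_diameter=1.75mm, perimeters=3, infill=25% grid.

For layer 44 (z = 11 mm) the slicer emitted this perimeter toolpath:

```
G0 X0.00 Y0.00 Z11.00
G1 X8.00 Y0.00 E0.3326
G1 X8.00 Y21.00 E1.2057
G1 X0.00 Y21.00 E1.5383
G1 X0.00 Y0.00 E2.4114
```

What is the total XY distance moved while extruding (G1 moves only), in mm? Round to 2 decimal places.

Sum the Euclidean lengths of each G1 segment: total = 58.00 mm.

58.00 mm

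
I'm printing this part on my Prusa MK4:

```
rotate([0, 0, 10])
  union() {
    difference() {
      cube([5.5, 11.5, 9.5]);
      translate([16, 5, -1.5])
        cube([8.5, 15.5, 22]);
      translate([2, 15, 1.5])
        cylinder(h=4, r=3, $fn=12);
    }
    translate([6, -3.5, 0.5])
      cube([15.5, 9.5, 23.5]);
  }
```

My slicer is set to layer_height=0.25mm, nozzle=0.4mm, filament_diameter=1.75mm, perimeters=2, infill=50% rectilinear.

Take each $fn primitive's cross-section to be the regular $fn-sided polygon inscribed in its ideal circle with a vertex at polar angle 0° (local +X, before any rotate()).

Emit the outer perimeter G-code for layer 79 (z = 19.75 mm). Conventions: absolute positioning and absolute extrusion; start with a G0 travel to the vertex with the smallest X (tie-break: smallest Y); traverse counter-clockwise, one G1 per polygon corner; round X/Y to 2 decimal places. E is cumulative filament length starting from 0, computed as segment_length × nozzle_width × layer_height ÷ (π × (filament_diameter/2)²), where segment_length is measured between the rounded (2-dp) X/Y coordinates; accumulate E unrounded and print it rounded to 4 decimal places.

G0 X4.87 Y6.95 Z19.75
G1 X6.52 Y-2.40 E0.3947
G1 X21.78 Y0.29 E1.0390
G1 X20.13 Y9.64 E1.4337
G1 X4.87 Y6.95 E2.0779

At z = 19.75 mm: the cube is not intersected at this z (z outside [0, 9.5]); the cube at (16, 5) is present — its section is the full 8.5×15.5 rectangle; the cylinder at (2, 15) does not reach this height (z outside [1.5, 5.5]); Taking the first minus the rest: the first operand is absent here, so nothing remains; the 15.5×9.5 cube at (6, -3.5) contributes its full rectangle; Merging all regions: only the 15.5×9.5 cube at (6, -3.5) is present, so the union is just that shape — 1 connected region; (rotated 10° about Z; rotation is an isometry so areas/perimeters/island counts are preserved). The outline is a single polygon with 4 vertices. Extrusion per mm of travel: 0.4 × 0.25 / (π × 0.875²) = 0.041575. Accumulating E over each segment gives final E = 2.0779.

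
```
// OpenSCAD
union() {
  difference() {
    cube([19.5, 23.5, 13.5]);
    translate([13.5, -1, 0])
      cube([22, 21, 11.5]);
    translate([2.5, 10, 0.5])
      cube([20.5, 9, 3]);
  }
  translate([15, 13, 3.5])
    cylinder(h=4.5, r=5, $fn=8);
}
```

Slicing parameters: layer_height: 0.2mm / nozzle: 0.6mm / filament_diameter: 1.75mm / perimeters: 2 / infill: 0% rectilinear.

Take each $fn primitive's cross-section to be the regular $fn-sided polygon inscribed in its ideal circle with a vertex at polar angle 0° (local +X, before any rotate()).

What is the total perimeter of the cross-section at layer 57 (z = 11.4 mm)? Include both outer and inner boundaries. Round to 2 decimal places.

86.00 mm

At z = 11.4 mm: the cube (footprint 19.5×23.5) is included at this height (perimeter 86.00 mm); the cube at (13.5, -1) (footprint 22×21) is included at this height (perimeter 86.00 mm); the cube at (2.5, 10) does not reach this height (z outside [0.5, 3.5]); Taking the first minus the rest: starting from the 19.5×23.5 cube, the 22×21 cube at (13.5, -1) partially overlaps it — only the 120.00 mm² overlap (of its 462.00 mm²) is removed, clipping the outline — boundary = 86.00 mm; the cylinder at (15, 13) does not reach this height (z outside [3.5, 8]); Taking the union: only the result so far is present, so the union is just that shape — boundary = 86.00 mm. Overall, the cross-section is a single solid region. Total boundary length (outer) = 86.00 mm.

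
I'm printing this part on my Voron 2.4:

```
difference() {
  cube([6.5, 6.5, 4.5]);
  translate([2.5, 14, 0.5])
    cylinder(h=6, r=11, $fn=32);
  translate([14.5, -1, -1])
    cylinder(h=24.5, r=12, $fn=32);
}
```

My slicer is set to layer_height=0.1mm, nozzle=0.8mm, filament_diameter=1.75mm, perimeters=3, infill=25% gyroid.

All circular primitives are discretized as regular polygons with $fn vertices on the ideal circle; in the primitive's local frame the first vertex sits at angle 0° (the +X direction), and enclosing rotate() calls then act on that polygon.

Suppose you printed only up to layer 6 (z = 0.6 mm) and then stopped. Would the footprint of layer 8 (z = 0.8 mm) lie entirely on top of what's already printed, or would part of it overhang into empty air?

Compare the two slices. At z = 0.6: the 6.5×6.5 cube contributes its full rectangle (area 42.25 mm²); the cylinder at (2.5, 14): section is a regular 32-gon, circumradius r=11 (area = (32/2)·11.000²·sin(360°/32) = 377.69 mm²); the r=12 cylinder at (14.5, -1) gives a regular 32-gon of circumradius 12 (constant along its height) (area = (32/2)·12.000²·sin(360°/32) = 449.49 mm²); After the difference (first − rest): starting from the 6.5×6.5 cube (42.25 mm²), the r=11 cylinder at (2.5, 14) partially overlaps it — only the 21.29 mm² overlap (of its 377.69 mm²) is removed, clipping the outline; the r=12 cylinder at (14.5, -1) partially overlaps it — only the 12.09 mm² overlap (of its 449.49 mm²) is removed, clipping the outline — area = 8.87 mm². At z = 0.8: the 6.5×6.5 cube contributes its full rectangle (area 42.25 mm²); the cylinder at (2.5, 14): section is a regular 32-gon, circumradius r=11 (area = (32/2)·11.000²·sin(360°/32) = 377.69 mm²); the r=12 cylinder at (14.5, -1) contributes a regular 32-gon of circumradius 12 (area = (32/2)·12.000²·sin(360°/32) = 449.49 mm²); After the difference (first − rest): starting from the 6.5×6.5 cube (42.25 mm²), the r=11 cylinder at (2.5, 14) partially overlaps it — only the 21.29 mm² overlap (of its 377.69 mm²) is removed, clipping the outline; the r=12 cylinder at (14.5, -1) partially overlaps it — only the 12.09 mm² overlap (of its 449.49 mm²) is removed, clipping the outline — area = 8.87 mm². Checking containment: the cross-section at z = 0.8 is a subset of the cross-section at z = 0.6.

entirely on top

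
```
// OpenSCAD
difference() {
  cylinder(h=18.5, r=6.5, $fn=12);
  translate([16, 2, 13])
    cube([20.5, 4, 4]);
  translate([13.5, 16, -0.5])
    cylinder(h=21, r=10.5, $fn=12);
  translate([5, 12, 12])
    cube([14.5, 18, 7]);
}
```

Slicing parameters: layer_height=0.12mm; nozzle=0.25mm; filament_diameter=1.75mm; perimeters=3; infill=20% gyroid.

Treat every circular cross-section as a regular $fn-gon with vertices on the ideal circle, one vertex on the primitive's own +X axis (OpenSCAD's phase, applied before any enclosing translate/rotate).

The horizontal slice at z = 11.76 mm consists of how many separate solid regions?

1

At z = 11.76 mm: the r=6.5 cylinder gives a regular 12-gon of circumradius 6.5 (constant along its height); the cube at (16, 2) is absent (z outside [13, 17]); the cylinder at (13.5, 16): section is a regular 12-gon, circumradius r=10.5; the cube at (5, 12) does not reach this height (z outside [12, 19]); After the difference (first − rest): starting from the r=6.5 cylinder, the r=10.5 cylinder at (13.5, 16) misses the remaining region (no effect) — 1 connected region. The result has 1 disconnected region.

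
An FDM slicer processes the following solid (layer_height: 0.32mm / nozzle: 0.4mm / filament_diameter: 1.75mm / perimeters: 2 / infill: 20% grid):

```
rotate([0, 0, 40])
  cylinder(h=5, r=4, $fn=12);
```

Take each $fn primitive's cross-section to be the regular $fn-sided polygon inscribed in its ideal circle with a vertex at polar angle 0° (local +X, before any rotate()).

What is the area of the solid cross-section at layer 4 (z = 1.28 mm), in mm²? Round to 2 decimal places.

At z = 1.28 mm: the r=4 cylinder contributes a regular 12-gon of circumradius 4 (area = (12/2)·4.000²·sin(360°/12) = 48.00 mm²); (whole slice rotated 40° about Z — lengths, areas and connectivity unchanged). Overall, the cross-section is a single solid region. Net area = 48.00 mm².

48.00 mm²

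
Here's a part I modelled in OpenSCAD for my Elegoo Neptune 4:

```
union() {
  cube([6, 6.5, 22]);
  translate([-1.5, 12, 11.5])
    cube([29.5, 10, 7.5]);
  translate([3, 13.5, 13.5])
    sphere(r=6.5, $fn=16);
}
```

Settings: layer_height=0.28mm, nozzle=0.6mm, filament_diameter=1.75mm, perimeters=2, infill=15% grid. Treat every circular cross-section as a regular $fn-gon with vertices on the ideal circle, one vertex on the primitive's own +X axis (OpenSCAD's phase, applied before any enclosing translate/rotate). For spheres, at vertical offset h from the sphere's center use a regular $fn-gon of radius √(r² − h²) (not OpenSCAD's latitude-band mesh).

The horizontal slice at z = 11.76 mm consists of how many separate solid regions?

2

At z = 11.76 mm: the cube is present — its section is the full 6×6.5 rectangle; the cube at (-1.5, 12) is present — its section is the full 29.5×10 rectangle; the r=6.5 sphere at (3, 13.5) slices to a regular 16-gon of circumradius 6.263 (√(r²−h²) with h=1.74 from center); Taking the union: the regions partially overlap (shared area 71.07 mm²), so overlapping operands fuse into one piece — 2 connected regions. The result has 2 disconnected regions.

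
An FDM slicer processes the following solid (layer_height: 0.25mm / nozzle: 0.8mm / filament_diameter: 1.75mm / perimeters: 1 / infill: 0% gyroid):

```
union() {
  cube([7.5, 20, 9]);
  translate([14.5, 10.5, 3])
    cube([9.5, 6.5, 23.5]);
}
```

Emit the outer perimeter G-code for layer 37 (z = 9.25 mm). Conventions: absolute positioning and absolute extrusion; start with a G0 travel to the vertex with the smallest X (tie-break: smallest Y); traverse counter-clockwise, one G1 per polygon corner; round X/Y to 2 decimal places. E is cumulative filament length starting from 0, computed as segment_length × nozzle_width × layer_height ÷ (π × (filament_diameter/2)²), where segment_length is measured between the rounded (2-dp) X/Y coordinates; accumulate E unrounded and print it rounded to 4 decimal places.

G0 X14.50 Y10.50 Z9.25
G1 X24.00 Y10.50 E0.7899
G1 X24.00 Y17.00 E1.3304
G1 X14.50 Y17.00 E2.1203
G1 X14.50 Y10.50 E2.6608

At z = 9.25 mm: the cube is not intersected at this z (z outside [0, 9]); the cube at (14.5, 10.5) (footprint 9.5×6.5) is included at this height; Merging all regions: only the 9.5×6.5 cube at (14.5, 10.5) is present, so the union is just that shape — 1 connected region. The outline is a single polygon with 4 vertices. Extrusion per mm of travel: 0.8 × 0.25 / (π × 0.875²) = 0.083150. Accumulating E over each segment gives final E = 2.6608.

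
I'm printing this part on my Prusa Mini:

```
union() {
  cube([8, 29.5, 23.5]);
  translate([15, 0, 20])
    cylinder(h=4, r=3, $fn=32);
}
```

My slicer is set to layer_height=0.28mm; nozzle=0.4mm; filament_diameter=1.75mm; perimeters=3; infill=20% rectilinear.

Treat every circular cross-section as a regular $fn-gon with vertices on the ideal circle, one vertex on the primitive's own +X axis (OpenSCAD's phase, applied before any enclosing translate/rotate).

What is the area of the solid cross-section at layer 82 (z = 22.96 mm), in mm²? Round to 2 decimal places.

At z = 22.96 mm: the 8×29.5 cube contributes its full rectangle (area 236.00 mm²); the r=3 cylinder at (15, 0) gives a regular 32-gon of circumradius 3 (constant along its height) (area = (32/2)·3.000²·sin(360°/32) = 28.09 mm²); Merging all regions: the 2 present regions are separate (no shared area or edge), so areas and boundary lengths simply add and each stays a separate island — area = 264.09 mm². Overall, the cross-section has 2 separate islands. Net area = 264.09 mm².

264.09 mm²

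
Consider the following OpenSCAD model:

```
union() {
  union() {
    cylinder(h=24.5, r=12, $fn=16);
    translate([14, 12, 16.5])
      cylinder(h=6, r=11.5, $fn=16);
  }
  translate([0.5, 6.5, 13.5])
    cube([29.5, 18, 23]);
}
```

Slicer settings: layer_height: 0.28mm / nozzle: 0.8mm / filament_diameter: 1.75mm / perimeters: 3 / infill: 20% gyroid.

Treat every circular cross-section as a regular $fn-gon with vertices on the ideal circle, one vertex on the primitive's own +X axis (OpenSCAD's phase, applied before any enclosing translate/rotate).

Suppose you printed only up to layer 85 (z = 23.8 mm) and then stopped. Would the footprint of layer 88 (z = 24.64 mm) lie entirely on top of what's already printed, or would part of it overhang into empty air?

Compare the two slices. At z = 23.8: the r=12 cylinder gives a regular 16-gon of circumradius 12 (constant along its height) (area = (16/2)·12.000²·sin(360°/16) = 440.85 mm²); the cylinder at (14, 12) is absent (z outside [16.5, 22.5]); Combining (union): only the r=12 cylinder is present, so the union is just that shape — area = 440.85 mm²; the cube at (0.5, 6.5) (footprint 29.5×18) is included at this height (area 531.00 mm²); Taking the union: the regions partially overlap — summed areas 971.85 mm² minus the doubly-counted overlap 34.54 mm² gives 937.31 mm² — area = 937.31 mm². At z = 24.64: the cylinder is absent (z outside [0, 24.5]); the cylinder at (14, 12) is not intersected at this z (z outside [16.5, 22.5]); Taking the union: nothing is present at this height; the cube at (0.5, 6.5) (footprint 29.5×18) is included at this height (area 531.00 mm²); Merging all regions: only the 29.5×18 cube at (0.5, 6.5) is present, so the union is just that shape — area = 531.00 mm². Checking containment: the cross-section at z = 24.64 is a subset of the cross-section at z = 23.8.

entirely on top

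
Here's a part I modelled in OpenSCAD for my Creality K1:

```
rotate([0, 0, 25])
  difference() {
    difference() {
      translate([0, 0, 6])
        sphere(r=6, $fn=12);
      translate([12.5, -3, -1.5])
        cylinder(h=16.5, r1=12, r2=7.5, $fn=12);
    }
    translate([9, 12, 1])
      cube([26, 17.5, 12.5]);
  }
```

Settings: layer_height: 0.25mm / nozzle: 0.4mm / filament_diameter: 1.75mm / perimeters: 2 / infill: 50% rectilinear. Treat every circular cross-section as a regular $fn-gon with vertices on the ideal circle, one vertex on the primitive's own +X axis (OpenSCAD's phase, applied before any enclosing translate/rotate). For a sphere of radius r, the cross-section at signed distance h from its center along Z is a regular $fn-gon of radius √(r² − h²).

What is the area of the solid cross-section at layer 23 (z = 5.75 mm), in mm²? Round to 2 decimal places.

91.36 mm²

At z = 5.75 mm: the r=6 sphere contributes a regular 12-gon of circumradius √(6²−0.25²) = 5.995 (area = (12/2)·5.995²·sin(360°/12) = 107.81 mm²); the cone at (12.5, -3): at t=0.439 of its height the radius interpolates to r₁+(r₂−r₁)t = 10.023, giving a regular 12-gon of that circumradius (area = (12/2)·10.023²·sin(360°/12) = 301.37 mm²); Taking the first minus the rest: starting from the r=6 sphere (107.81 mm²), the cone at (12.5, -3) partially overlaps it — only the 16.45 mm² overlap (of its 301.37 mm²) is removed, clipping the outline — area = 91.36 mm²; the 26×17.5 cube at (9, 12) contributes its full rectangle (area 455.00 mm²); Taking the first minus the rest: starting from the result so far (91.36 mm²), the 26×17.5 cube at (9, 12) misses the remaining region (no effect) — area = 91.36 mm²; (rotated 25° about Z; rotation is an isometry so areas/perimeters/island counts are preserved). Overall, the cross-section is a single solid region. Net area = 91.36 mm².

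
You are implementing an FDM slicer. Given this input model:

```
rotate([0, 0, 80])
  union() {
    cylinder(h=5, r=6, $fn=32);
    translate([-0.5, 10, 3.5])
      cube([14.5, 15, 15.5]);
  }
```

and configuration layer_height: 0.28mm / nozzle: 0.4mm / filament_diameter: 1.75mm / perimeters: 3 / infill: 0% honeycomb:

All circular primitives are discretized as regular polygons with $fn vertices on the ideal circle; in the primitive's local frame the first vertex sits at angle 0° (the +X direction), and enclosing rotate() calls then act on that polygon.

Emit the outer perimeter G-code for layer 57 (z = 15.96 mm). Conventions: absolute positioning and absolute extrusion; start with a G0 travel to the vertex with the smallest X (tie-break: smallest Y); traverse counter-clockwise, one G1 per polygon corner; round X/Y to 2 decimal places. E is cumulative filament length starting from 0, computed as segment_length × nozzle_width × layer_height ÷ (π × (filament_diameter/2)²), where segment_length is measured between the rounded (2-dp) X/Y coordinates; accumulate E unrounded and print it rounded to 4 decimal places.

At z = 15.96 mm: the cylinder is absent (z outside [0, 5]); the cube at (-0.5, 10) (footprint 14.5×15) is included at this height; Combining (union): only the 14.5×15 cube at (-0.5, 10) is present, so the union is just that shape — 1 connected region; (rotated 80° about Z; rotation is an isometry so areas/perimeters/island counts are preserved). The outline is a single polygon with 4 vertices. Extrusion per mm of travel: 0.4 × 0.28 / (π × 0.875²) = 0.046564. Accumulating E over each segment gives final E = 2.7476.

G0 X-24.71 Y3.85 Z15.96
G1 X-9.93 Y1.24 E0.6989
G1 X-7.42 Y15.52 E1.3740
G1 X-22.19 Y18.13 E2.0724
G1 X-24.71 Y3.85 E2.7476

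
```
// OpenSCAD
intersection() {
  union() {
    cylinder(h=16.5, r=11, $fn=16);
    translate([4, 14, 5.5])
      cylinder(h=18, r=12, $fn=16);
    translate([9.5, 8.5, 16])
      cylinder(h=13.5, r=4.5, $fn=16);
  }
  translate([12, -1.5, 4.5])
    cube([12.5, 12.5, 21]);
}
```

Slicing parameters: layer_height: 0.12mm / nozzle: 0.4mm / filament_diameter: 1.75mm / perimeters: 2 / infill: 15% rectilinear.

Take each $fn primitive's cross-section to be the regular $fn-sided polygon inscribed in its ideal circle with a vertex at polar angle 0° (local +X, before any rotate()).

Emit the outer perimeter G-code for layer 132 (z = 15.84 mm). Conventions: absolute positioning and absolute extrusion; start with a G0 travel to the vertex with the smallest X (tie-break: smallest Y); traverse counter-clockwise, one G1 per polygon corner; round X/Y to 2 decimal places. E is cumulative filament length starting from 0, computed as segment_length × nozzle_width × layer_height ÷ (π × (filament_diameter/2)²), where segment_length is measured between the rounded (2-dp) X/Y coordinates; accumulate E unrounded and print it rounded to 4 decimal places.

G0 X12.00 Y5.19 Z15.84
G1 X12.49 Y5.51 E0.0117
G1 X15.09 Y9.41 E0.1052
G1 X15.40 Y11.00 E0.1375
G1 X12.00 Y11.00 E0.2054
G1 X12.00 Y5.19 E0.3213

At z = 15.84 mm: the r=11 cylinder contributes a regular 16-gon of circumradius 11; the cylinder at (4, 14): section is a regular 16-gon, circumradius r=12; the cylinder at (9.5, 8.5) does not reach this height (z outside [16, 29.5]); Merging all regions: the regions partially overlap (shared area 98.40 mm²), so overlapping operands fuse into one piece — 1 connected region; the 12.5×12.5 cube at (12, -1.5) contributes its full rectangle; After intersecting: the 12.5×12.5 cube at (12, -1.5) partially overlaps the result so far; clipping to the common part keeps 12.20 mm² — 1 connected region. The outline is a single polygon with 5 vertices. Extrusion per mm of travel: 0.4 × 0.12 / (π × 0.875²) = 0.019956. Accumulating E over each segment gives final E = 0.3213.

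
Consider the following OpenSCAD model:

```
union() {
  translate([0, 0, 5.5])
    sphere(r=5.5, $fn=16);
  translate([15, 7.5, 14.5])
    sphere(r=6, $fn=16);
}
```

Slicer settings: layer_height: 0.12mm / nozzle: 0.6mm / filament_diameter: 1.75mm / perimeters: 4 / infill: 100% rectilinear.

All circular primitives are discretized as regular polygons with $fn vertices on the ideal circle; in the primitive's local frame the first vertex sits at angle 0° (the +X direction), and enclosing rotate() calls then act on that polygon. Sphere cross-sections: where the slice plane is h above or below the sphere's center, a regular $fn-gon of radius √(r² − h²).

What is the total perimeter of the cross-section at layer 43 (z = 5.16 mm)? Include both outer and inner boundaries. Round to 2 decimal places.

34.27 mm

At z = 5.16 mm: the sphere: section is a regular 16-gon, circumradius = √(r²−h²) = √(5.5²−0.34²) = 5.489 (perimeter = 2·16·5.489·sin(180°/16) = 34.27 mm); the sphere at (15, 7.5) is not intersected at this z (|z−center|=9.340 > r=6); Combining (union): only the r=5.5 sphere is present, so the union is just that shape — boundary = 34.27 mm. Overall, the cross-section is a single solid region. Total boundary length (outer) = 34.27 mm.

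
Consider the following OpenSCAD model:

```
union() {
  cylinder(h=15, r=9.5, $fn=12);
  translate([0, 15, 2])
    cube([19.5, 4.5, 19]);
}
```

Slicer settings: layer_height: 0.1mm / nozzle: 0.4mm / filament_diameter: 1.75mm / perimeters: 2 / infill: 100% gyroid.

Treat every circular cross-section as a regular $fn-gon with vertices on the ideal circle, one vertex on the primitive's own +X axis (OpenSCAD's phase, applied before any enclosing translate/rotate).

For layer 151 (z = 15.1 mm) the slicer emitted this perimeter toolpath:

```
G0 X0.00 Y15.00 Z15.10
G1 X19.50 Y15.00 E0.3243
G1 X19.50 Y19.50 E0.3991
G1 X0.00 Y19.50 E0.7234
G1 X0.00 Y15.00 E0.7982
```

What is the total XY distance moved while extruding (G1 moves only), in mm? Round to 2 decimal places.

48.00 mm

Sum the Euclidean lengths of each G1 segment: total = 48.00 mm.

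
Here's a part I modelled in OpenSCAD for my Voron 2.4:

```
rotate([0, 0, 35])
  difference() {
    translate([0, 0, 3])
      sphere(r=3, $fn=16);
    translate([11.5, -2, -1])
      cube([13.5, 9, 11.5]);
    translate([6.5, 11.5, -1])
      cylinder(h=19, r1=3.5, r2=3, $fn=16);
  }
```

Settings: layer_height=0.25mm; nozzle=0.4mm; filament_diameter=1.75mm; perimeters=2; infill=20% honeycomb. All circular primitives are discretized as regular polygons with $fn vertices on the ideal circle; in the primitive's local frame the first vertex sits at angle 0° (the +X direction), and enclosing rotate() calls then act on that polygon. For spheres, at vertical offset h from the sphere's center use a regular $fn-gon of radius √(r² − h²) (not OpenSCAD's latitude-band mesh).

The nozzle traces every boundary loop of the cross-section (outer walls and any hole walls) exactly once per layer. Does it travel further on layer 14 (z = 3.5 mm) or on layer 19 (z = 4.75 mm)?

layer 14 (z = 3.5 mm)

Layer 14 (z = 3.5): the r=3 sphere slices to a regular 16-gon of circumradius 2.958 (√(r²−h²) with h=0.5 from center) (perimeter = 2·16·2.958·sin(180°/16) = 18.47 mm); the 13.5×9 cube at (11.5, -2) contributes its full rectangle (perimeter 45.00 mm); the cone at (6.5, 11.5) contributes a regular 16-gon of circumradius 3.382 (interpolated between r1=3.5 and r2=3 at t=0.237) (perimeter = 2·16·3.382·sin(180°/16) = 21.11 mm); After the difference (first − rest): starting from the r=3 sphere, the 13.5×9 cube at (11.5, -2) misses the remaining region (no effect); the cone at (6.5, 11.5) misses the remaining region (no effect) — boundary = 18.47 mm; (whole slice rotated 35° about Z — lengths, areas and connectivity unchanged). So its perimeter = 18.47 mm. Layer 19 (z = 4.75): the r=3 sphere slices to a regular 16-gon of circumradius 2.437 (√(r²−h²) with h=1.75 from center) (perimeter = 2·16·2.437·sin(180°/16) = 15.21 mm); the 13.5×9 cube at (11.5, -2) contributes its full rectangle (perimeter 45.00 mm); the cone at (6.5, 11.5) contributes a regular 16-gon of circumradius 3.349 (interpolated between r1=3.5 and r2=3 at t=0.303) (perimeter = 2·16·3.349·sin(180°/16) = 20.91 mm); After the difference (first − rest): starting from the r=3 sphere, the 13.5×9 cube at (11.5, -2) misses the remaining region (no effect); the cone at (6.5, 11.5) misses the remaining region (no effect) — boundary = 15.21 mm; (whole slice rotated 35° about Z — lengths, areas and connectivity unchanged). So its perimeter = 15.21 mm. Layer 14 is larger (18.47 vs 15.21 mm).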